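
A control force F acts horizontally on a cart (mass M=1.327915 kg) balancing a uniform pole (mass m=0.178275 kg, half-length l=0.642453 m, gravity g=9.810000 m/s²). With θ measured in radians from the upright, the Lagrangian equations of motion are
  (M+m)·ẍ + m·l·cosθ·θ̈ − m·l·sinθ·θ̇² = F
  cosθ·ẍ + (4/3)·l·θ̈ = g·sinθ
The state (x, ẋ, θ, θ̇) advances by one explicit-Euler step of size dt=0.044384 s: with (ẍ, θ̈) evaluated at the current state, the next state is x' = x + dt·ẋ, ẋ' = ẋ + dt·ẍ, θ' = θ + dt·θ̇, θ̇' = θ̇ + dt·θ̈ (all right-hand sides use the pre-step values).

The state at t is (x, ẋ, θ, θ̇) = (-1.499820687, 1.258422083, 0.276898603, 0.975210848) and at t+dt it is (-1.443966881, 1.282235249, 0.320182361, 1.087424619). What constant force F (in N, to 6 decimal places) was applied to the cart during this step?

ẍ = (ẋ'−ẋ)/dt = (1.282235249−1.258422083)/0.044384 = 0.536526
θ̈ = (θ̇'−θ̇)/dt = (1.087424619−0.975210848)/0.044384 = 2.528248
sinθ=0.273374, cosθ=0.961908
F = (M+m)·ẍ + m·l·cosθ·θ̈ − m·l·sinθ·θ̇² = 0.808110 + 0.278538 − 0.029777 = 1.056871

F = 1.056871 N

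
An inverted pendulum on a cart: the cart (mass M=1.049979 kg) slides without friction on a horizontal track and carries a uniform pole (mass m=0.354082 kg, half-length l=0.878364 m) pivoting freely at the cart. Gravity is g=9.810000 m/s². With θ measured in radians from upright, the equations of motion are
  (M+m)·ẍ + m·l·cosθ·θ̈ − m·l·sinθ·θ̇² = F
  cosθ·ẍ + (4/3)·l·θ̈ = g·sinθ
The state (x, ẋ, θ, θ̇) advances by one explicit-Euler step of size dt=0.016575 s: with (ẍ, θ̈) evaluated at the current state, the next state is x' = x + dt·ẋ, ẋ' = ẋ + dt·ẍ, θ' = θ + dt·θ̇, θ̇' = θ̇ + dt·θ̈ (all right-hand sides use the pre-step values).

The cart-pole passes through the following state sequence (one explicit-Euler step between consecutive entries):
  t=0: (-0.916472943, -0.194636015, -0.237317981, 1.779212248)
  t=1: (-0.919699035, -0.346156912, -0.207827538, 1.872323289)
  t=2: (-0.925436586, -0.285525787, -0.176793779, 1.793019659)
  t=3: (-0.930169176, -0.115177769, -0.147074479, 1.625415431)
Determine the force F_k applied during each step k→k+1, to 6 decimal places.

F_0 = -10.905642 N
F_1 = 3.904969 N
F_2 = 11.510059 N

step 0→1:
  ẍ = (ẋ'−ẋ)/dt = (-0.346156912−-0.194636015)/0.016575 = -9.141532
  θ̈ = (θ̇'−θ̇)/dt = (1.872323289−1.779212248)/0.016575 = 5.617559
  sinθ=-0.235097, cosθ=0.971972
  F = (M+m)·ẍ + m·l·cosθ·θ̈ − m·l·sinθ·θ̇² = -12.835269 + 1.698165 − -0.231462 = -10.905642
step 1→2:
  ẍ = (ẋ'−ẋ)/dt = (-0.285525787−-0.346156912)/0.016575 = 3.657986
  θ̈ = (θ̇'−θ̇)/dt = (1.793019659−1.872323289)/0.016575 = -4.784533
  sinθ=-0.206335, cosθ=0.978481
  F = (M+m)·ẍ + m·l·cosθ·θ̈ − m·l·sinθ·θ̇² = 5.136036 + -1.456031 − -0.224964 = 3.904969
step 2→3:
  ẍ = (ẋ'−ẋ)/dt = (-0.115177769−-0.285525787)/0.016575 = 10.277407
  θ̈ = (θ̇'−θ̇)/dt = (1.625415431−1.793019659)/0.016575 = -10.111869
  sinθ=-0.175874, cosθ=0.984413
  F = (M+m)·ẍ + m·l·cosθ·θ̈ − m·l·sinθ·θ̇² = 14.430106 + -3.095900 − -0.175853 = 11.510059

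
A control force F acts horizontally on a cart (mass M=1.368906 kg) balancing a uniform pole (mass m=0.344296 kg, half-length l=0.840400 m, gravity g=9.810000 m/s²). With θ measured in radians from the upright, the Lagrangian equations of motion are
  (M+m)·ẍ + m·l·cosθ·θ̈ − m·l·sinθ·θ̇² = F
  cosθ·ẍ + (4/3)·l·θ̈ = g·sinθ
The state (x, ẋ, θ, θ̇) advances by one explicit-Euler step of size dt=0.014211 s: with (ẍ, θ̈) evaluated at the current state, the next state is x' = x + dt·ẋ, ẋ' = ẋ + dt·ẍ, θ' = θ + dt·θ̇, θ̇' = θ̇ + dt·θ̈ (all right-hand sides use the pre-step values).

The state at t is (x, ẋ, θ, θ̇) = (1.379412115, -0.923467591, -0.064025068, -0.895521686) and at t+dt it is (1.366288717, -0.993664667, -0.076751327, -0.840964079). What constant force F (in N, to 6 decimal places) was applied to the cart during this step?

F = -7.339180 N

ẍ = (ẋ'−ẋ)/dt = (-0.993664667−-0.923467591)/0.014211 = -4.939630
θ̈ = (θ̇'−θ̇)/dt = (-0.840964079−-0.895521686)/0.014211 = 3.839111
sinθ=-0.063981, cosθ=0.997951
F = (M+m)·ẍ + m·l·cosθ·θ̈ − m·l·sinθ·θ̇² = -8.462583 + 1.108557 − -0.014846 = -7.339180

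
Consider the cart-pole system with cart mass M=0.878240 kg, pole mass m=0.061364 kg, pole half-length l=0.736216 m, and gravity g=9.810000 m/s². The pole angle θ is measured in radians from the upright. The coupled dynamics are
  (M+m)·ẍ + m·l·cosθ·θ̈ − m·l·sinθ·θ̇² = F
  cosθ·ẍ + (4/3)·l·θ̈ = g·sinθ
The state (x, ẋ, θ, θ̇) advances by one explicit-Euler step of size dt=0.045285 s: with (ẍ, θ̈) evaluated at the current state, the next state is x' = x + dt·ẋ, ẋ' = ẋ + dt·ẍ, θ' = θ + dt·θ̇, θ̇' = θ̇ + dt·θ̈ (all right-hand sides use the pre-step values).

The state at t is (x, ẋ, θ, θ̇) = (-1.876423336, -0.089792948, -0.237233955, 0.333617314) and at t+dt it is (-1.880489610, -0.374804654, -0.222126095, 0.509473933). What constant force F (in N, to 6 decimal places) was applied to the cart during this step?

F = -5.741911 N

ẍ = (ẋ'−ẋ)/dt = (-0.374804654−-0.089792948)/0.045285 = -6.293733
θ̈ = (θ̇'−θ̇)/dt = (0.509473933−0.333617314)/0.045285 = 3.883330
sinθ=-0.235015, cosθ=0.971992
F = (M+m)·ẍ + m·l·cosθ·θ̈ − m·l·sinθ·θ̇² = -5.913617 + 0.170524 − -0.001182 = -5.741911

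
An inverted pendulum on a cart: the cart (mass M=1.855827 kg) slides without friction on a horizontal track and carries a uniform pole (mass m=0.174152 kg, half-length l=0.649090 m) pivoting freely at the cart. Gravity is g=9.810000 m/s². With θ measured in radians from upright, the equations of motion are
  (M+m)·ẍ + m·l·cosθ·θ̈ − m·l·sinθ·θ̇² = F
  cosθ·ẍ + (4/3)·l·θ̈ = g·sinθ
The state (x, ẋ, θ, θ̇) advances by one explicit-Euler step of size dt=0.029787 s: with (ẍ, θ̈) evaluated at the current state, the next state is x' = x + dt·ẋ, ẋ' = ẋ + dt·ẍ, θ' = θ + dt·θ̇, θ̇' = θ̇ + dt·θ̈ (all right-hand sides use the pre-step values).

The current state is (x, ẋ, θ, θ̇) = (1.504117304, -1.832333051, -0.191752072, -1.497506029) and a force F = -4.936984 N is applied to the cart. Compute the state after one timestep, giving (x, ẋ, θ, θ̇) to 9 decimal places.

(1.449537599, -1.906570665, -0.236358284, -1.477646203)

sinθ=-0.190579146, cosθ=0.981671834
temp = (F + m·l·θ̇²·sinθ)/(M+m) = (-4.936984 + -0.048310988)/2.029979 = -2.455835744
θ̈ = (g·sinθ − cosθ·temp)/(l·(4/3 − m·cos²θ/(M+m))) = 0.666727963
ẍ = temp − m·l·θ̈·cosθ/(M+m) = -2.492282329
Euler: x'=1.504117304+0.029787·-1.832333051=1.449537599, ẋ'=-1.832333051+0.029787·-2.492282329=-1.906570665
       θ'=-0.191752072+0.029787·-1.497506029=-0.236358284, θ̇'=-1.497506029+0.029787·0.666727963=-1.477646203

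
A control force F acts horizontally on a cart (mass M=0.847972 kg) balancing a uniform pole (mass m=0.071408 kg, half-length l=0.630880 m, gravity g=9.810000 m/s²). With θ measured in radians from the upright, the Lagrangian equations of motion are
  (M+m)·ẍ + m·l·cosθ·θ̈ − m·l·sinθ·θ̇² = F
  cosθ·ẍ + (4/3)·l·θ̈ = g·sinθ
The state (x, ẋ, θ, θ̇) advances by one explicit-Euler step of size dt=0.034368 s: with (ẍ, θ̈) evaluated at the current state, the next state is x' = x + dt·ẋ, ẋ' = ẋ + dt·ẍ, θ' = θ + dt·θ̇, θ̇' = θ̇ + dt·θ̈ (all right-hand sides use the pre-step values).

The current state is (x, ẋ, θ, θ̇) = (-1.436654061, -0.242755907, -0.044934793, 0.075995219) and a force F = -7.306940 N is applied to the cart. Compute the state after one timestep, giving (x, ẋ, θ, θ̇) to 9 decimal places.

(-1.444997096, -0.531825981, -0.042322989, 0.401295137)

sinθ=-0.044919673, cosθ=0.998990602
temp = (F + m·l·θ̇²·sinθ)/(M+m) = (-7.306940 + -0.000011687)/0.919380 = -7.947694845
θ̈ = (g·sinθ − cosθ·temp)/(l·(4/3 − m·cos²θ/(M+m))) = 9.465197803
ẍ = temp − m·l·θ̈·cosθ/(M+m) = -8.411024049
Euler: x'=-1.436654061+0.034368·-0.242755907=-1.444997096, ẋ'=-0.242755907+0.034368·-8.411024049=-0.531825981
       θ'=-0.044934793+0.034368·0.075995219=-0.042322989, θ̇'=0.075995219+0.034368·9.465197803=0.401295137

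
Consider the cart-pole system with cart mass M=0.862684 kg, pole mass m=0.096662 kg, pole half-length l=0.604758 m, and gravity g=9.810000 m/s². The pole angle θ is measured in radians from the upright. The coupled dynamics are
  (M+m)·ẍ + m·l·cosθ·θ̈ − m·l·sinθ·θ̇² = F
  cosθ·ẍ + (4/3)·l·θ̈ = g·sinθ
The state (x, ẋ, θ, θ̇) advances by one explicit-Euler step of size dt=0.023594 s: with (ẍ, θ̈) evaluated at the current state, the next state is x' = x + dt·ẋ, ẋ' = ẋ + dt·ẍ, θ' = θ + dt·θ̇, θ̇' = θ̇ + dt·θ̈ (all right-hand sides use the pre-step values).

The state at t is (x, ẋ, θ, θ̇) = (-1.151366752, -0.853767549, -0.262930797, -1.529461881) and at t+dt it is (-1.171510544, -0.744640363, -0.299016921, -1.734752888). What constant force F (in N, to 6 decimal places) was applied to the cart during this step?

ẍ = (ẋ'−ẋ)/dt = (-0.744640363−-0.853767549)/0.023594 = 4.625209
θ̈ = (θ̇'−θ̇)/dt = (-1.734752888−-1.529461881)/0.023594 = -8.700984
sinθ=-0.259912, cosθ=0.965632
F = (M+m)·ẍ + m·l·cosθ·θ̈ − m·l·sinθ·θ̇² = 4.437176 + -0.491154 − -0.035542 = 3.981564

F = 3.981564 N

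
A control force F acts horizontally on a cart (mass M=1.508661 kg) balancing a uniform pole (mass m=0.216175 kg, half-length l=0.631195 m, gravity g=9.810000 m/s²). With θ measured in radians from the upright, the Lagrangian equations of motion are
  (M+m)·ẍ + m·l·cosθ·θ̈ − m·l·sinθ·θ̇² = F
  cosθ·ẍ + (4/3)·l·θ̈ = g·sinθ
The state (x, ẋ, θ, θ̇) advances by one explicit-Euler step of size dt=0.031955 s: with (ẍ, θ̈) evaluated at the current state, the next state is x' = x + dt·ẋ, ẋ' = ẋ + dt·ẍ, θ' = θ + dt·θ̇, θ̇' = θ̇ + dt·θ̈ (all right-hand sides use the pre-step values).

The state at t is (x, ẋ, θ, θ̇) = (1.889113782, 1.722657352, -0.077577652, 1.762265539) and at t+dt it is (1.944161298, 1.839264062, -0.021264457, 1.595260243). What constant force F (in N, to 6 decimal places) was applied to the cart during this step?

ẍ = (ẋ'−ẋ)/dt = (1.839264062−1.722657352)/0.031955 = 3.649091
θ̈ = (θ̇'−θ̇)/dt = (1.595260243−1.762265539)/0.031955 = -5.226265
sinθ=-0.077500, cosθ=0.996992
F = (M+m)·ẍ + m·l·cosθ·θ̈ − m·l·sinθ·θ̇² = 6.294084 + -0.710972 − -0.032841 = 5.615953

F = 5.615953 N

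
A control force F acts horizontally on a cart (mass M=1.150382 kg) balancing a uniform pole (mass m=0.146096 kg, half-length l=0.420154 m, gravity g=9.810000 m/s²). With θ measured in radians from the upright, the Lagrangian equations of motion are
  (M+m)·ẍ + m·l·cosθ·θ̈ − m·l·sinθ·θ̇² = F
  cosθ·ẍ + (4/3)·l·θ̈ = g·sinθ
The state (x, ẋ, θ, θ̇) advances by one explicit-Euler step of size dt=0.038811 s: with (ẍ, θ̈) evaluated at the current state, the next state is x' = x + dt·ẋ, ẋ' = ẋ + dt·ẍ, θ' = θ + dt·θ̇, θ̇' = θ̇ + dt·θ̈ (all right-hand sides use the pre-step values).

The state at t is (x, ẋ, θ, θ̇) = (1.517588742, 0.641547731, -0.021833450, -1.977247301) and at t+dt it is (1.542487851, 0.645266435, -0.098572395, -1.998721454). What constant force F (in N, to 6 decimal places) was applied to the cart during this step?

ẍ = (ẋ'−ẋ)/dt = (0.645266435−0.641547731)/0.038811 = 0.095816
θ̈ = (θ̇'−θ̇)/dt = (-1.998721454−-1.977247301)/0.038811 = -0.553301
sinθ=-0.021832, cosθ=0.999762
F = (M+m)·ẍ + m·l·cosθ·θ̈ − m·l·sinθ·θ̇² = 0.124223 + -0.033955 − -0.005239 = 0.095507

F = 0.095507 N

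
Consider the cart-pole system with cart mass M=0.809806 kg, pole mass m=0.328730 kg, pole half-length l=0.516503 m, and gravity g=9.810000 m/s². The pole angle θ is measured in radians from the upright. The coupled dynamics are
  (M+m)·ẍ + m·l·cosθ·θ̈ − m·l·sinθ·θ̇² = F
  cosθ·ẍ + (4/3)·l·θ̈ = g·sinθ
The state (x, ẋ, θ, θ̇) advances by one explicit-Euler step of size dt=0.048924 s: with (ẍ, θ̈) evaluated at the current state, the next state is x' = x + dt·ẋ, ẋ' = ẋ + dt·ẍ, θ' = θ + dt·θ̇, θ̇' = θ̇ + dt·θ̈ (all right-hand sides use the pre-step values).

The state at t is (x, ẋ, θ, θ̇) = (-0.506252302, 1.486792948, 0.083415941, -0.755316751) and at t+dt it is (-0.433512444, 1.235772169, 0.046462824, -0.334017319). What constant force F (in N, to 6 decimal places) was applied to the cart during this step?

ẍ = (ẋ'−ẋ)/dt = (1.235772169−1.486792948)/0.048924 = -5.130831
θ̈ = (θ̇'−θ̇)/dt = (-0.334017319−-0.755316751)/0.048924 = 8.611304
sinθ=0.083319, cosθ=0.996523
F = (M+m)·ẍ + m·l·cosθ·θ̈ − m·l·sinθ·θ̇² = -5.841636 + 1.457030 − 0.008071 = -4.392677

F = -4.392677 N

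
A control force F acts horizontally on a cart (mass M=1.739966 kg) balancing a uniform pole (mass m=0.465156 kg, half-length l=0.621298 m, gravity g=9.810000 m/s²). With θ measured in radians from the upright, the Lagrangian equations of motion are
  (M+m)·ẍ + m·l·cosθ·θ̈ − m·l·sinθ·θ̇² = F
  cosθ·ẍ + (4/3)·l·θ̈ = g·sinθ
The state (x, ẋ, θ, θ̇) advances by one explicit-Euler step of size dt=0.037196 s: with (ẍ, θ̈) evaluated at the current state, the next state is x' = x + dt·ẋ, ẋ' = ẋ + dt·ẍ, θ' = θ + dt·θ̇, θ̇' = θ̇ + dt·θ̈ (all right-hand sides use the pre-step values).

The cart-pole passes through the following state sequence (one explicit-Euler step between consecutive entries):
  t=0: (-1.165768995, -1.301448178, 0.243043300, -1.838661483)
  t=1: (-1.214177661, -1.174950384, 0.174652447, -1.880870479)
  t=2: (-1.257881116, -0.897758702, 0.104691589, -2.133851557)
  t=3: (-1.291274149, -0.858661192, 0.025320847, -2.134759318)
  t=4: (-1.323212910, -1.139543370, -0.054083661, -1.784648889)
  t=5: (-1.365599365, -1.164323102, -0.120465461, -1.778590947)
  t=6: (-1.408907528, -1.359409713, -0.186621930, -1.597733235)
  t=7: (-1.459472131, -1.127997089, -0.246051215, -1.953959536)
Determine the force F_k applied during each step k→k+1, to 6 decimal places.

F_0 = 6.945838 N
F_1 = 14.319657 N
F_2 = 2.173323 N
F_3 = -13.965752 N
F_4 = -1.372281 N
F_5 = -10.060599 N
F_6 = 11.136211 N

step 0→1:
  ẍ = (ẋ'−ẋ)/dt = (-1.174950384−-1.301448178)/0.037196 = 3.400844
  θ̈ = (θ̇'−θ̇)/dt = (-1.880870479−-1.838661483)/0.037196 = -1.134772
  sinθ=0.240658, cosθ=0.970610
  F = (M+m)·ẍ + m·l·cosθ·θ̈ − m·l·sinθ·θ̇² = 7.499276 + -0.318311 − 0.235127 = 6.945838
step 1→2:
  ẍ = (ẋ'−ẋ)/dt = (-0.897758702−-1.174950384)/0.037196 = 7.452191
  θ̈ = (θ̇'−θ̇)/dt = (-2.133851557−-1.880870479)/0.037196 = -6.801298
  sinθ=0.173766, cosθ=0.984787
  F = (M+m)·ẍ + m·l·cosθ·θ̈ − m·l·sinθ·θ̇² = 16.432989 + -1.935676 − 0.177656 = 14.319657
step 2→3:
  ẍ = (ẋ'−ẋ)/dt = (-0.858661192−-0.897758702)/0.037196 = 1.051121
  θ̈ = (θ̇'−θ̇)/dt = (-2.134759318−-2.133851557)/0.037196 = -0.024405
  sinθ=0.104500, cosθ=0.994525
  F = (M+m)·ẍ + m·l·cosθ·θ̈ − m·l·sinθ·θ̇² = 2.317851 + -0.007014 − 0.137513 = 2.173323
step 3→4:
  ẍ = (ẋ'−ẋ)/dt = (-1.139543370−-0.858661192)/0.037196 = -7.551408
  θ̈ = (θ̇'−θ̇)/dt = (-1.784648889−-2.134759318)/0.037196 = 9.412583
  sinθ=0.025318, cosθ=0.999679
  F = (M+m)·ẍ + m·l·cosθ·θ̈ − m·l·sinθ·θ̇² = -16.651776 + 2.719369 − 0.033345 = -13.965752
step 4→5:
  ẍ = (ẋ'−ẋ)/dt = (-1.164323102−-1.139543370)/0.037196 = -0.666193
  θ̈ = (θ̇'−θ̇)/dt = (-1.778590947−-1.784648889)/0.037196 = 0.162865
  sinθ=-0.054057, cosθ=0.998538
  F = (M+m)·ẍ + m·l·cosθ·θ̈ − m·l·sinθ·θ̇² = -1.469038 + 0.046999 − -0.049757 = -1.372281
step 5→6:
  ẍ = (ẋ'−ẋ)/dt = (-1.359409713−-1.164323102)/0.037196 = -5.244828
  θ̈ = (θ̇'−θ̇)/dt = (-1.597733235−-1.778590947)/0.037196 = 4.862289
  sinθ=-0.120174, cosθ=0.992753
  F = (M+m)·ẍ + m·l·cosθ·θ̈ − m·l·sinθ·θ̇² = -11.565485 + 1.395020 − -0.109866 = -10.060599
step 6→7:
  ẍ = (ẋ'−ẋ)/dt = (-1.127997089−-1.359409713)/0.037196 = 6.221438
  θ̈ = (θ̇'−θ̇)/dt = (-1.953959536−-1.597733235)/0.037196 = -9.577006
  sinθ=-0.185541, cosθ=0.982637
  F = (M+m)·ẍ + m·l·cosθ·θ̈ − m·l·sinθ·θ̇² = 13.719031 + -2.719702 − -0.136882 = 11.136211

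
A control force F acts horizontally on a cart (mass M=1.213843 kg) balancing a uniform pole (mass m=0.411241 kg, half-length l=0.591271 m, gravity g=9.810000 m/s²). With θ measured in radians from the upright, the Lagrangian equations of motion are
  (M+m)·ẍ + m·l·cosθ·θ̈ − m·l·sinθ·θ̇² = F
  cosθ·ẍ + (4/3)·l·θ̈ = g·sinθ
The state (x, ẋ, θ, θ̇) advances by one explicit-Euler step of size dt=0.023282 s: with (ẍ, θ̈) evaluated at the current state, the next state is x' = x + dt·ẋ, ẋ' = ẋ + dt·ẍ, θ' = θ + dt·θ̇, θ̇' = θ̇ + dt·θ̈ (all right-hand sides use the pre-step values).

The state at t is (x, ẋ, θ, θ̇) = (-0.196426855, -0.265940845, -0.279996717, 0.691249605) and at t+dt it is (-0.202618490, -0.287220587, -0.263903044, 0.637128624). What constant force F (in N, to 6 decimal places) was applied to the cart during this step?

F = -1.996440 N

ẍ = (ẋ'−ẋ)/dt = (-0.287220587−-0.265940845)/0.023282 = -0.914000
θ̈ = (θ̇'−θ̇)/dt = (0.637128624−0.691249605)/0.023282 = -2.324585
sinθ=-0.276352, cosθ=0.961056
F = (M+m)·ẍ + m·l·cosθ·θ̈ − m·l·sinθ·θ̇² = -1.485326 + -0.543222 − -0.032108 = -1.996440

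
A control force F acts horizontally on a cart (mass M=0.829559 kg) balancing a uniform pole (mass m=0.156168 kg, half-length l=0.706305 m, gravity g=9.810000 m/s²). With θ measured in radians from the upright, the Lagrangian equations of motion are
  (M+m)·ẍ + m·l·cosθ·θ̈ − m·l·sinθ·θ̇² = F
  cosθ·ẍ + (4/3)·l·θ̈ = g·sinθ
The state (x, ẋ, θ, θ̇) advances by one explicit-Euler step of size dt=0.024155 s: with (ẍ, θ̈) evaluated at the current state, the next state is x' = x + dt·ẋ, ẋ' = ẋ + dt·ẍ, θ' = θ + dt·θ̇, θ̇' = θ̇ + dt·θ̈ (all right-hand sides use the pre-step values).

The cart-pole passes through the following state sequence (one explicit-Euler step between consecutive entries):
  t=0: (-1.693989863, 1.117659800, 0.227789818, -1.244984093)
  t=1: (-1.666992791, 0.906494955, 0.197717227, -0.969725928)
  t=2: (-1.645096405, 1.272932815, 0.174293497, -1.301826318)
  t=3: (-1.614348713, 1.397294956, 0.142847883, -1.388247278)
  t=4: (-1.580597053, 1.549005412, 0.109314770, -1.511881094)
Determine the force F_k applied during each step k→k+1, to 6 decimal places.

step 0→1:
  ẍ = (ẋ'−ẋ)/dt = (0.906494955−1.117659800)/0.024155 = -8.742076
  θ̈ = (θ̇'−θ̇)/dt = (-0.969725928−-1.244984093)/0.024155 = 11.395494
  sinθ=0.225825, cosθ=0.974168
  F = (M+m)·ẍ + m·l·cosθ·θ̈ − m·l·sinθ·θ̇² = -8.617300 + 1.224479 − 0.038609 = -7.431430
step 1→2:
  ẍ = (ẋ'−ẋ)/dt = (1.272932815−0.906494955)/0.024155 = 15.170270
  θ̈ = (θ̇'−θ̇)/dt = (-1.301826318−-0.969725928)/0.024155 = -13.748722
  sinθ=0.196432, cosθ=0.980518
  F = (M+m)·ẍ + m·l·cosθ·θ̈ − m·l·sinθ·θ̇² = 14.953744 + -1.486969 − 0.020375 = 13.446400
step 2→3:
  ẍ = (ẋ'−ẋ)/dt = (1.397294956−1.272932815)/0.024155 = 5.148505
  θ̈ = (θ̇'−θ̇)/dt = (-1.388247278−-1.301826318)/0.024155 = -3.577767
  sinθ=0.173412, cosθ=0.984849
  F = (M+m)·ẍ + m·l·cosθ·θ̈ − m·l·sinθ·θ̇² = 5.075021 + -0.388657 − 0.032417 = 4.653947
step 3→4:
  ẍ = (ẋ'−ẋ)/dt = (1.549005412−1.397294956)/0.024155 = 6.280706
  θ̈ = (θ̇'−θ̇)/dt = (-1.511881094−-1.388247278)/0.024155 = -5.118353
  sinθ=0.142363, cosθ=0.989815
  F = (M+m)·ẍ + m·l·cosθ·θ̈ − m·l·sinθ·θ̇² = 6.191062 + -0.558815 − 0.030263 = 5.601983

F_0 = -7.431430 N
F_1 = 13.446400 N
F_2 = 4.653947 N
F_3 = 5.601983 N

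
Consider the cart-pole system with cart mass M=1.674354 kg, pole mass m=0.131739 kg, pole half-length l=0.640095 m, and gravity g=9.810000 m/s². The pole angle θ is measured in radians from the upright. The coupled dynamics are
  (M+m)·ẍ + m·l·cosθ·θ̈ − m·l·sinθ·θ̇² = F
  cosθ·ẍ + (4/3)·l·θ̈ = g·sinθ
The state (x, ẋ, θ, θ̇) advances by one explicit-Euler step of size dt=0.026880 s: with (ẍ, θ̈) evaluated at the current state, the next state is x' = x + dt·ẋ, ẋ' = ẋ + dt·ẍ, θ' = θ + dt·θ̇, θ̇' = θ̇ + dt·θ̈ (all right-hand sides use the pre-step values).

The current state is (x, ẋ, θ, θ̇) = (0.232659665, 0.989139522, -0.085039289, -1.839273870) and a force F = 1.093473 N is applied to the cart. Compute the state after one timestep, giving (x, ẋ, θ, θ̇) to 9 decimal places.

sinθ=-0.084936830, cosθ=0.996386338
temp = (F + m·l·θ̇²·sinθ)/(M+m) = (1.093473 + -0.024229678)/1.806093 = 0.592020080
θ̈ = (g·sinθ − cosθ·temp)/(l·(4/3 − m·cos²θ/(M+m))) = -1.763223881
ẍ = temp − m·l·θ̈·cosθ/(M+m) = 0.674046529
Euler: x'=0.232659665+0.026880·0.989139522=0.259247735, ẋ'=0.989139522+0.026880·0.674046529=1.007257893
       θ'=-0.085039289+0.026880·-1.839273870=-0.134478971, θ̇'=-1.839273870+0.026880·-1.763223881=-1.886669328

(0.259247735, 1.007257893, -0.134478971, -1.886669328)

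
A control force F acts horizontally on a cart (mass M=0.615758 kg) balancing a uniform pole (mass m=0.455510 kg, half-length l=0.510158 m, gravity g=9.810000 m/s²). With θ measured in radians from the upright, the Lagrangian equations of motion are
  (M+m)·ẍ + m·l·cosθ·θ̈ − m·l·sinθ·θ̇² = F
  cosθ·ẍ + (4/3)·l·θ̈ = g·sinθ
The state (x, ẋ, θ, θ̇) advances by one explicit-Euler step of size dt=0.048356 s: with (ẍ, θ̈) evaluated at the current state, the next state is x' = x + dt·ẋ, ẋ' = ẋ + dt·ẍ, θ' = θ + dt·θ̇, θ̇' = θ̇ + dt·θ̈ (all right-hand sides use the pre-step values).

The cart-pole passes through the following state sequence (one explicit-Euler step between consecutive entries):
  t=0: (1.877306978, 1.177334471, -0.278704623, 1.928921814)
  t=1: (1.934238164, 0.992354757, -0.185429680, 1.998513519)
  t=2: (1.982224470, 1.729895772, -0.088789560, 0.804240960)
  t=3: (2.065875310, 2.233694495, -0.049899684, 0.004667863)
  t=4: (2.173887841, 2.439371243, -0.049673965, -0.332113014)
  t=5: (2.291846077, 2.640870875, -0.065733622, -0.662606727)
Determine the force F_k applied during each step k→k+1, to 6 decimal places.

F_0 = -3.538601 N
F_1 = 10.869570 N
F_2 = 7.347039 N
F_3 = 2.940080 N
F_4 = 2.878972 N

step 0→1:
  ẍ = (ẋ'−ẋ)/dt = (0.992354757−1.177334471)/0.048356 = -3.825373
  θ̈ = (θ̇'−θ̇)/dt = (1.998513519−1.928921814)/0.048356 = 1.439153
  sinθ=-0.275110, cosθ=0.961413
  F = (M+m)·ẍ + m·l·cosθ·θ̈ − m·l·sinθ·θ̇² = -4.097999 + 0.321529 − -0.237870 = -3.538601
step 1→2:
  ẍ = (ẋ'−ẋ)/dt = (1.729895772−0.992354757)/0.048356 = 15.252316
  θ̈ = (θ̇'−θ̇)/dt = (0.804240960−1.998513519)/0.048356 = -24.697505
  sinθ=-0.184369, cosθ=0.982857
  F = (M+m)·ẍ + m·l·cosθ·θ̈ − m·l·sinθ·θ̇² = 16.339319 + -5.640870 − -0.171121 = 10.869570
step 2→3:
  ẍ = (ẋ'−ẋ)/dt = (2.233694495−1.729895772)/0.048356 = 10.418536
  θ̈ = (θ̇'−θ̇)/dt = (0.004667863−0.804240960)/0.048356 = -16.535137
  sinθ=-0.088673, cosθ=0.996061
  F = (M+m)·ẍ + m·l·cosθ·θ̈ − m·l·sinθ·θ̇² = 11.161044 + -3.827333 − -0.013328 = 7.347039
step 3→4:
  ẍ = (ẋ'−ẋ)/dt = (2.439371243−2.233694495)/0.048356 = 4.253386
  θ̈ = (θ̇'−θ̇)/dt = (-0.332113014−0.004667863)/0.048356 = -6.964614
  sinθ=-0.049879, cosθ=0.998755
  F = (M+m)·ẍ + m·l·cosθ·θ̈ − m·l·sinθ·θ̇² = 4.556517 + -1.616437 − -0.000000 = 2.940080
step 4→5:
  ẍ = (ẋ'−ẋ)/dt = (2.640870875−2.439371243)/0.048356 = 4.167004
  θ̈ = (θ̇'−θ̇)/dt = (-0.662606727−-0.332113014)/0.048356 = -6.834596
  sinθ=-0.049654, cosθ=0.998767
  F = (M+m)·ẍ + m·l·cosθ·θ̈ − m·l·sinθ·θ̇² = 4.463978 + -1.586278 − -0.001273 = 2.878972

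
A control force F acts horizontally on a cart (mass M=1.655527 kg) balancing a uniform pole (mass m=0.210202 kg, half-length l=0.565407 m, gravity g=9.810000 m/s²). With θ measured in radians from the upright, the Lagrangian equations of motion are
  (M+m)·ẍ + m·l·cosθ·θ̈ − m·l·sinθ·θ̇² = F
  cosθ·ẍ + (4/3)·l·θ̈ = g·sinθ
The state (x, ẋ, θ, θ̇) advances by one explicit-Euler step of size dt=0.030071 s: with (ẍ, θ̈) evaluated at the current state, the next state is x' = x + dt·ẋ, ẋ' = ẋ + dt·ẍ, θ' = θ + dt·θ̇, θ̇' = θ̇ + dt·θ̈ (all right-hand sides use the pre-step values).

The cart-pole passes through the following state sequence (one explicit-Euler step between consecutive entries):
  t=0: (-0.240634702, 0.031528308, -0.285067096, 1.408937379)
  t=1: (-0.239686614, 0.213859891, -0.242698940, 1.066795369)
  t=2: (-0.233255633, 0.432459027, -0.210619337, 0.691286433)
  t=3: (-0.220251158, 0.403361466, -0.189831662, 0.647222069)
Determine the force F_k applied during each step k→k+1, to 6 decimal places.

step 0→1:
  ẍ = (ẋ'−ẋ)/dt = (0.213859891−0.031528308)/0.030071 = 6.063369
  θ̈ = (θ̇'−θ̇)/dt = (1.066795369−1.408937379)/0.030071 = -11.377806
  sinθ=-0.281222, cosθ=0.959643
  F = (M+m)·ẍ + m·l·cosθ·θ̈ − m·l·sinθ·θ̇² = 11.312604 + -1.297676 − -0.066348 = 10.081277
step 1→2:
  ẍ = (ẋ'−ẋ)/dt = (0.432459027−0.213859891)/0.030071 = 7.269434
  θ̈ = (θ̇'−θ̇)/dt = (0.691286433−1.066795369)/0.030071 = -12.487411
  sinθ=-0.240323, cosθ=0.970693
  F = (M+m)·ẍ + m·l·cosθ·θ̈ − m·l·sinθ·θ̇² = 13.562793 + -1.440629 − -0.032505 = 12.154669
step 2→3:
  ẍ = (ẋ'−ẋ)/dt = (0.403361466−0.432459027)/0.030071 = -0.967629
  θ̈ = (θ̇'−θ̇)/dt = (0.647222069−0.691286433)/0.030071 = -1.465344
  sinθ=-0.209066, cosθ=0.977902
  F = (M+m)·ẍ + m·l·cosθ·θ̈ − m·l·sinθ·θ̇² = -1.805333 + -0.170307 − -0.011874 = -1.963766

F_0 = 10.081277 N
F_1 = 12.154669 N
F_2 = -1.963766 N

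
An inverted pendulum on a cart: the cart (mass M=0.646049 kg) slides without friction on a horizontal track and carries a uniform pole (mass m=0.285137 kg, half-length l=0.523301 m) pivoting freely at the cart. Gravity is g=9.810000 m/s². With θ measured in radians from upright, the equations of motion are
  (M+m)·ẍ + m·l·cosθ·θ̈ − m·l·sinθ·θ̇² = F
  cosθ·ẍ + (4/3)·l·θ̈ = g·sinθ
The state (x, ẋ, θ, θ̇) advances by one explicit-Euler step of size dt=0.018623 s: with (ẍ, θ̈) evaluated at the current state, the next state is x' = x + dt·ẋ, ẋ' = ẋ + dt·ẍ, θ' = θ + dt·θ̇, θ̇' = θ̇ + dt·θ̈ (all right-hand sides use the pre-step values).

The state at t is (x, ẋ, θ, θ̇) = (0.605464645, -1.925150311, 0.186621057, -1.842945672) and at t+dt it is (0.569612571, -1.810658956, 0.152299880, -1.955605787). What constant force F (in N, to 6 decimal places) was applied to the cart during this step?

F = 4.743769 N

ẍ = (ẋ'−ẋ)/dt = (-1.810658956−-1.925150311)/0.018623 = 6.147847
θ̈ = (θ̇'−θ̇)/dt = (-1.955605787−-1.842945672)/0.018623 = -6.049515
sinθ=0.185540, cosθ=0.982637
F = (M+m)·ẍ + m·l·cosθ·θ̈ − m·l·sinθ·θ̇² = 5.724789 + -0.886990 − 0.094030 = 4.743769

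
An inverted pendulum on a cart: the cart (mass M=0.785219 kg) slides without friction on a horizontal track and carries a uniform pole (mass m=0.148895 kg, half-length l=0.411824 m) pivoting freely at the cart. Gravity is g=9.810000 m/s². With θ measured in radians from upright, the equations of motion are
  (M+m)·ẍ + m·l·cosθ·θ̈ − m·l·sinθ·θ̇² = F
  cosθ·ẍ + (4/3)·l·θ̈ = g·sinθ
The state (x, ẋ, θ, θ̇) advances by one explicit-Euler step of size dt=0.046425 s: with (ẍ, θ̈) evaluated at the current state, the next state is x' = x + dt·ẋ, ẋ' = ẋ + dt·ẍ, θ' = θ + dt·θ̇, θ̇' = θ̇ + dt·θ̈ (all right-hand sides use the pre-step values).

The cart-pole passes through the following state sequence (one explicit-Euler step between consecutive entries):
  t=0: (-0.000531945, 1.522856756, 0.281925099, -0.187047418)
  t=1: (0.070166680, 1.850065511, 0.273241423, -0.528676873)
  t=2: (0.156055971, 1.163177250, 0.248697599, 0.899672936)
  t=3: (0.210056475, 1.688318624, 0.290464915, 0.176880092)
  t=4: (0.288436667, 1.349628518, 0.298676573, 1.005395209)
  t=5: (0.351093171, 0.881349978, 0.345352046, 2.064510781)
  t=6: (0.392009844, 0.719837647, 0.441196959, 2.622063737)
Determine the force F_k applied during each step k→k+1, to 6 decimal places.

step 0→1:
  ẍ = (ẋ'−ẋ)/dt = (1.850065511−1.522856756)/0.046425 = 7.048115
  θ̈ = (θ̇'−θ̇)/dt = (-0.528676873−-0.187047418)/0.046425 = -7.358739
  sinθ=0.278205, cosθ=0.960522
  F = (M+m)·ẍ + m·l·cosθ·θ̈ − m·l·sinθ·θ̇² = 6.583743 + -0.433413 − 0.000597 = 6.149733
step 1→2:
  ẍ = (ẋ'−ẋ)/dt = (1.163177250−1.850065511)/0.046425 = -14.795655
  θ̈ = (θ̇'−θ̇)/dt = (0.899672936−-0.528676873)/0.046425 = 30.766824
  sinθ=0.269854, cosθ=0.962901
  F = (M+m)·ẍ + m·l·cosθ·θ̈ − m·l·sinθ·θ̇² = -13.820828 + 1.816587 − 0.004625 = -12.008866
step 2→3:
  ẍ = (ẋ'−ẋ)/dt = (1.688318624−1.163177250)/0.046425 = 11.311607
  θ̈ = (θ̇'−θ̇)/dt = (0.176880092−0.899672936)/0.046425 = -15.569044
  sinθ=0.246142, cosθ=0.969234
  F = (M+m)·ẍ + m·l·cosθ·θ̈ − m·l·sinθ·θ̇² = 10.566331 + -0.925299 − 0.012216 = 9.628815
step 3→4:
  ẍ = (ẋ'−ẋ)/dt = (1.349628518−1.688318624)/0.046425 = -7.295425
  θ̈ = (θ̇'−θ̇)/dt = (1.005395209−0.176880092)/0.046425 = 17.846314
  sinθ=0.286398, cosθ=0.958111
  F = (M+m)·ẍ + m·l·cosθ·θ̈ − m·l·sinθ·θ̇² = -6.814759 + 1.048470 − 0.000549 = -5.766838
step 4→5:
  ẍ = (ẋ'−ẋ)/dt = (0.881349978−1.349628518)/0.046425 = -10.086775
  θ̈ = (θ̇'−θ̇)/dt = (2.064510781−1.005395209)/0.046425 = 22.813475
  sinθ=0.294256, cosθ=0.955727
  F = (M+m)·ẍ + m·l·cosθ·θ̈ − m·l·sinθ·θ̇² = -9.422198 + 1.336955 − 0.018239 = -8.103481
step 5→6:
  ẍ = (ẋ'−ẋ)/dt = (0.719837647−0.881349978)/0.046425 = -3.478995
  θ̈ = (θ̇'−θ̇)/dt = (2.622063737−2.064510781)/0.046425 = 12.009757
  sinθ=0.338528, cosθ=0.940956
  F = (M+m)·ẍ + m·l·cosθ·θ̈ − m·l·sinθ·θ̇² = -3.249778 + 0.692940 − 0.088475 = -2.645313

F_0 = 6.149733 N
F_1 = -12.008866 N
F_2 = 9.628815 N
F_3 = -5.766838 N
F_4 = -8.103481 N
F_5 = -2.645313 N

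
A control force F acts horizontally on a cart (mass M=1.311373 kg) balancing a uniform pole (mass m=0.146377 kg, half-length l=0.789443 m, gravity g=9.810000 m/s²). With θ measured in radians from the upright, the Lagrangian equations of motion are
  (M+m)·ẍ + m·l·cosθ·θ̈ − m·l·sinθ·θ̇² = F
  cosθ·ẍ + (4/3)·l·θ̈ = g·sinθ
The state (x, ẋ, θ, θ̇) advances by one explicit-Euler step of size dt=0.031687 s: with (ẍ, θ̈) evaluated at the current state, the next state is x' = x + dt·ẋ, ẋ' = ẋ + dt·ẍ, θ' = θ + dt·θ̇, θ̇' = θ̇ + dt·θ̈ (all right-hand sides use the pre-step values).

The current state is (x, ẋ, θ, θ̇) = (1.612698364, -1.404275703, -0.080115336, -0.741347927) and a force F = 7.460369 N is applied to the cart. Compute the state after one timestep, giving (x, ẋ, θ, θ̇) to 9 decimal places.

sinθ=-0.080029661, cosθ=0.996792483
temp = (F + m·l·θ̇²·sinθ)/(M+m) = (7.460369 + -0.005082633)/1.457750 = 5.114242063
θ̈ = (g·sinθ − cosθ·temp)/(l·(4/3 − m·cos²θ/(M+m))) = -6.041034605
ẍ = temp − m·l·θ̈·cosθ/(M+m) = 5.591580765
Euler: x'=1.612698364+0.031687·-1.404275703=1.568201080, ẋ'=-1.404275703+0.031687·5.591580765=-1.227095283
       θ'=-0.080115336+0.031687·-0.741347927=-0.103606428, θ̇'=-0.741347927+0.031687·-6.041034605=-0.932770191

(1.568201080, -1.227095283, -0.103606428, -0.932770191)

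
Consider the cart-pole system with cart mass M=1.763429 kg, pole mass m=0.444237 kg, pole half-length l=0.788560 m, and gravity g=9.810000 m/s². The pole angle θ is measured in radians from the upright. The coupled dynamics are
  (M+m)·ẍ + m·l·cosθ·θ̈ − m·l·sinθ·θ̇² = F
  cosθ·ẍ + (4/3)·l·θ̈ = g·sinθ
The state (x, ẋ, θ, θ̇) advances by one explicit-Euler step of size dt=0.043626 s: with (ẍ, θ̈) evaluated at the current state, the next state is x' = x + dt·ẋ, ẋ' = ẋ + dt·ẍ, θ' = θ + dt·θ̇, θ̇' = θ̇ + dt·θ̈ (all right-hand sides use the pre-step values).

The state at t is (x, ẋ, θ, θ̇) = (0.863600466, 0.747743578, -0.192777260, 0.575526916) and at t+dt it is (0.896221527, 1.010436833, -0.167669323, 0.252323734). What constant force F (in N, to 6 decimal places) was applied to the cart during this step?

F = 10.768477 N

ẍ = (ẋ'−ẋ)/dt = (1.010436833−0.747743578)/0.043626 = 6.021484
θ̈ = (θ̇'−θ̇)/dt = (0.252323734−0.575526916)/0.043626 = -7.408499
sinθ=-0.191585, cosθ=0.981476
F = (M+m)·ẍ + m·l·cosθ·θ̈ − m·l·sinθ·θ̇² = 13.293425 + -2.547178 − -0.022230 = 10.768477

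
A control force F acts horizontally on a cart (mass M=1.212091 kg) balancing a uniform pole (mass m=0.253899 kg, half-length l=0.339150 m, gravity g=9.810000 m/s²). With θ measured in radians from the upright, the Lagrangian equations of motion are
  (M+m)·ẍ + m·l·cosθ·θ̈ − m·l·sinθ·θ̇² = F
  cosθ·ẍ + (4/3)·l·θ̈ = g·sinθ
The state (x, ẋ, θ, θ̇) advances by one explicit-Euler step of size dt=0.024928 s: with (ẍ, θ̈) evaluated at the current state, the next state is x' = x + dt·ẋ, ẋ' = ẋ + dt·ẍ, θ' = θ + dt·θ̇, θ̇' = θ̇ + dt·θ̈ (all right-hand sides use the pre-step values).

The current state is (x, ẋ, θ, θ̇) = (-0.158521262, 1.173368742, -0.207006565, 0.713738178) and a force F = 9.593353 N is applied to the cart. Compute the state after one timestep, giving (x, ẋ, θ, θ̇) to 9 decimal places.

(-0.129271526, 1.366795898, -0.189214500, 0.183974862)

sinθ=-0.205531298, cosθ=0.978650543
temp = (F + m·l·θ̇²·sinθ)/(M+m) = (9.593353 + -0.009015891)/1.465990 = 6.537791601
θ̈ = (g·sinθ − cosθ·temp)/(l·(4/3 − m·cos²θ/(M+m))) = -21.251737656
ẍ = temp − m·l·θ̈·cosθ/(M+m) = 7.759433421
Euler: x'=-0.158521262+0.024928·1.173368742=-0.129271526, ẋ'=1.173368742+0.024928·7.759433421=1.366795898
       θ'=-0.207006565+0.024928·0.713738178=-0.189214500, θ̇'=0.713738178+0.024928·-21.251737656=0.183974862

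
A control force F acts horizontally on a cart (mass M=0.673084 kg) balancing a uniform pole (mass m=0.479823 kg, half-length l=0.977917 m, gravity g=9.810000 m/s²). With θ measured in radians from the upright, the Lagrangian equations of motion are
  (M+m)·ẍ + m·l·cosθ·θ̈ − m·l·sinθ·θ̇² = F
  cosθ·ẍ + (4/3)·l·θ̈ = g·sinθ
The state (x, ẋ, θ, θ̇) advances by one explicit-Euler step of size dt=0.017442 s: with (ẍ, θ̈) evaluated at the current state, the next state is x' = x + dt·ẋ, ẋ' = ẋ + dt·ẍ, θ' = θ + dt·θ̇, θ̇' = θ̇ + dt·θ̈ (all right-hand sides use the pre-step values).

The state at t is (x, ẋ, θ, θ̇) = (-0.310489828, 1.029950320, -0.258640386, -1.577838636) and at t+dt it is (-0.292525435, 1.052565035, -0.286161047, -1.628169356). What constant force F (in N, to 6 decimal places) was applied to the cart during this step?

F = 0.484633 N

ẍ = (ẋ'−ẋ)/dt = (1.052565035−1.029950320)/0.017442 = 1.296567
θ̈ = (θ̇'−θ̇)/dt = (-1.628169356−-1.577838636)/0.017442 = -2.885605
sinθ=-0.255766, cosθ=0.966739
F = (M+m)·ẍ + m·l·cosθ·θ̈ − m·l·sinθ·θ̇² = 1.494821 + -1.308968 − -0.298780 = 0.484633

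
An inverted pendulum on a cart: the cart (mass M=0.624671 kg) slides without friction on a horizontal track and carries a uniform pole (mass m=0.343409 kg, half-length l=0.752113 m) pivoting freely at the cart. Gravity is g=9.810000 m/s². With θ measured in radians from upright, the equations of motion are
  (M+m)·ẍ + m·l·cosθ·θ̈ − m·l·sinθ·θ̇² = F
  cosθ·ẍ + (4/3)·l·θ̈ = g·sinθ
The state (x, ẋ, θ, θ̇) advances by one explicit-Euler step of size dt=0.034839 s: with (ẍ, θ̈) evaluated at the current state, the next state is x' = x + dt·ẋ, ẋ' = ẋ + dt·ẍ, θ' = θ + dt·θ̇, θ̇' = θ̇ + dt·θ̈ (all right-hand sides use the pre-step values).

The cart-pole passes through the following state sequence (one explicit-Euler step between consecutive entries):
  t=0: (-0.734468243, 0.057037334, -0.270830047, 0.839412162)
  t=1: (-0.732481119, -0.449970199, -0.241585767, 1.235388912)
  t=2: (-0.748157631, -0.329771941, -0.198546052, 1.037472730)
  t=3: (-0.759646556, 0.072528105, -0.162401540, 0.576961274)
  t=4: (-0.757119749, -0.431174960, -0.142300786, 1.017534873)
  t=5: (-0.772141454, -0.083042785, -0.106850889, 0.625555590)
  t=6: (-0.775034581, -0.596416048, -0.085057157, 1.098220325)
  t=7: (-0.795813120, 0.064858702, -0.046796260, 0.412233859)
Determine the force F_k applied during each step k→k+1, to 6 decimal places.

F_0 = -11.211050 N
F_1 = 2.009624 N
F_2 = 7.886670 N
F_3 = -10.759363 N
F_4 = 6.834957 N
F_5 = -10.770290 N
F_6 = 13.334228 N

step 0→1:
  ẍ = (ẋ'−ẋ)/dt = (-0.449970199−0.057037334)/0.034839 = -14.552873
  θ̈ = (θ̇'−θ̇)/dt = (1.235388912−0.839412162)/0.034839 = 11.365905
  sinθ=-0.267531, cosθ=0.963549
  F = (M+m)·ẍ + m·l·cosθ·θ̈ − m·l·sinθ·θ̇² = -14.088345 + 2.828607 − -0.048688 = -11.211050
step 1→2:
  ẍ = (ẋ'−ẋ)/dt = (-0.329771941−-0.449970199)/0.034839 = 3.450106
  θ̈ = (θ̇'−θ̇)/dt = (1.037472730−1.235388912)/0.034839 = -5.680880
  sinθ=-0.239243, cosθ=0.970960
  F = (M+m)·ẍ + m·l·cosθ·θ̈ − m·l·sinθ·θ̇² = 3.339979 + -1.424661 − -0.094306 = 2.009624
step 2→3:
  ẍ = (ẋ'−ẋ)/dt = (0.072528105−-0.329771941)/0.034839 = 11.547405
  θ̈ = (θ̇'−θ̇)/dt = (0.576961274−1.037472730)/0.034839 = -13.218274
  sinθ=-0.197244, cosθ=0.980354
  F = (M+m)·ẍ + m·l·cosθ·θ̈ − m·l·sinθ·θ̇² = 11.178812 + -3.346976 − -0.054834 = 7.886670
step 3→4:
  ẍ = (ẋ'−ẋ)/dt = (-0.431174960−0.072528105)/0.034839 = -14.458023
  θ̈ = (θ̇'−θ̇)/dt = (1.017534873−0.576961274)/0.034839 = 12.645989
  sinθ=-0.161689, cosθ=0.986842
  F = (M+m)·ẍ + m·l·cosθ·θ̈ − m·l·sinθ·θ̇² = -13.996523 + 3.223258 − -0.013902 = -10.759363
step 4→5:
  ẍ = (ẋ'−ẋ)/dt = (-0.083042785−-0.431174960)/0.034839 = 9.992600
  θ̈ = (θ̇'−θ̇)/dt = (0.625555590−1.017534873)/0.034839 = -11.251163
  sinθ=-0.141821, cosθ=0.989892
  F = (M+m)·ẍ + m·l·cosθ·θ̈ − m·l·sinθ·θ̇² = 9.673636 + -2.876604 − -0.037926 = 6.834957
step 5→6:
  ẍ = (ẋ'−ẋ)/dt = (-0.596416048−-0.083042785)/0.034839 = -14.735591
  θ̈ = (θ̇'−θ̇)/dt = (1.098220325−0.625555590)/0.034839 = 13.567115
  sinθ=-0.106648, cosθ=0.994297
  F = (M+m)·ẍ + m·l·cosθ·θ̈ − m·l·sinθ·θ̇² = -14.265231 + 3.484162 − -0.010779 = -10.770290
step 6→7:
  ẍ = (ẋ'−ẋ)/dt = (0.064858702−-0.596416048)/0.034839 = 18.980876
  θ̈ = (θ̇'−θ̇)/dt = (0.412233859−1.098220325)/0.034839 = -19.690188
  sinθ=-0.084955, cosθ=0.996385
  F = (M+m)·ẍ + m·l·cosθ·θ̈ − m·l·sinθ·θ̇² = 18.375007 + -5.067243 − -0.026464 = 13.334228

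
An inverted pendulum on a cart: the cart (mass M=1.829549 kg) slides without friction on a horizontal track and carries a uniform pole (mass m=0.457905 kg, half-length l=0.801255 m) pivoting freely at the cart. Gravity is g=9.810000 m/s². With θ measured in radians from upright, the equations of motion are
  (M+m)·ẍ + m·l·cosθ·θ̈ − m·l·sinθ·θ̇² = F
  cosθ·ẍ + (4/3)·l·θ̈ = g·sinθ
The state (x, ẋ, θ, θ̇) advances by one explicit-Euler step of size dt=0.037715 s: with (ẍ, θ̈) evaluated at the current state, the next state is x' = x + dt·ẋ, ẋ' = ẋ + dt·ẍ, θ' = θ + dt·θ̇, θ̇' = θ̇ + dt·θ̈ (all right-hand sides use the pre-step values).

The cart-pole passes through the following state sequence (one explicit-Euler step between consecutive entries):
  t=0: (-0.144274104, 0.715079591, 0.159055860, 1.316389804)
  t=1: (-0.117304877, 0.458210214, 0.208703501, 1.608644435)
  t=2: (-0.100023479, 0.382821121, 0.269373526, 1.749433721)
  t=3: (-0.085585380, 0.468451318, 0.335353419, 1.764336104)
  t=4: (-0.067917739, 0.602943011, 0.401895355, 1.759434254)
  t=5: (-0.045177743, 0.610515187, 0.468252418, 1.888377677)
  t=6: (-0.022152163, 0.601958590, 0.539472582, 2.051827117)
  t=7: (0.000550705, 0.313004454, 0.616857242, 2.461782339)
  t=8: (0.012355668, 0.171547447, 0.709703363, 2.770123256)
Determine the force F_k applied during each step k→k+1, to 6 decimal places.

F_0 = -12.872875 N
F_1 = -3.429238 N
F_2 = 5.034471 N
F_3 = 7.736159 N
F_4 = 1.169425 N
F_5 = 0.309449 N
F_6 = -14.897098 N
F_7 = -7.419003 N

step 0→1:
  ẍ = (ẋ'−ẋ)/dt = (0.458210214−0.715079591)/0.037715 = -6.810801
  θ̈ = (θ̇'−θ̇)/dt = (1.608644435−1.316389804)/0.037715 = 7.749029
  sinθ=0.158386, cosθ=0.987377
  F = (M+m)·ẍ + m·l·cosθ·θ̈ − m·l·sinθ·θ̇² = -15.579395 + 2.807221 − 0.100701 = -12.872875
step 1→2:
  ẍ = (ẋ'−ẋ)/dt = (0.382821121−0.458210214)/0.037715 = -1.998915
  θ̈ = (θ̇'−θ̇)/dt = (1.749433721−1.608644435)/0.037715 = 3.732979
  sinθ=0.207192, cosθ=0.978300
  F = (M+m)·ẍ + m·l·cosθ·θ̈ − m·l·sinθ·θ̇² = -4.572427 + 1.339905 − 0.196716 = -3.429238
step 2→3:
  ẍ = (ẋ'−ẋ)/dt = (0.468451318−0.382821121)/0.037715 = 2.270455
  θ̈ = (θ̇'−θ̇)/dt = (1.764336104−1.749433721)/0.037715 = 0.395131
  sinθ=0.266128, cosθ=0.963938
  F = (M+m)·ẍ + m·l·cosθ·θ̈ − m·l·sinθ·θ̇² = 5.193561 + 0.139745 − 0.298835 = 5.034471
step 3→4:
  ẍ = (ẋ'−ẋ)/dt = (0.602943011−0.468451318)/0.037715 = 3.566000
  θ̈ = (θ̇'−θ̇)/dt = (1.759434254−1.764336104)/0.037715 = -0.129971
  sinθ=0.329103, cosθ=0.944294
  F = (M+m)·ẍ + m·l·cosθ·θ̈ − m·l·sinθ·θ̇² = 8.157061 + -0.045030 − 0.375872 = 7.736159
step 4→5:
  ẍ = (ẋ'−ẋ)/dt = (0.610515187−0.602943011)/0.037715 = 0.200774
  θ̈ = (θ̇'−θ̇)/dt = (1.888377677−1.759434254)/0.037715 = 3.418890
  sinθ=0.391163, cosθ=0.920321
  F = (M+m)·ẍ + m·l·cosθ·θ̈ − m·l·sinθ·θ̇² = 0.459260 + 1.154438 − 0.444274 = 1.169425
step 5→6:
  ẍ = (ẋ'−ẋ)/dt = (0.601958590−0.610515187)/0.037715 = -0.226875
  θ̈ = (θ̇'−θ̇)/dt = (2.051827117−1.888377677)/0.037715 = 4.333805
  sinθ=0.451328, cosθ=0.892358
  F = (M+m)·ẍ + m·l·cosθ·θ̈ − m·l·sinθ·θ̇² = -0.518967 + 1.418910 − 0.590494 = 0.309449
step 6→7:
  ẍ = (ẋ'−ẋ)/dt = (0.313004454−0.601958590)/0.037715 = -7.661518
  θ̈ = (θ̇'−θ̇)/dt = (2.461782339−2.051827117)/0.037715 = 10.869819
  sinθ=0.513684, cosθ=0.857980
  F = (M+m)·ẍ + m·l·cosθ·θ̈ − m·l·sinθ·θ̇² = -17.525369 + 3.421728 − 0.793457 = -14.897098
step 7→8:
  ẍ = (ẋ'−ẋ)/dt = (0.171547447−0.313004454)/0.037715 = -3.750683
  θ̈ = (θ̇'−θ̇)/dt = (2.770123256−2.461782339)/0.037715 = 8.175551
  sinθ=0.578474, cosθ=0.815700
  F = (M+m)·ẍ + m·l·cosθ·θ̈ − m·l·sinθ·θ̇² = -8.579515 + 2.446774 − 1.286263 = -7.419003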